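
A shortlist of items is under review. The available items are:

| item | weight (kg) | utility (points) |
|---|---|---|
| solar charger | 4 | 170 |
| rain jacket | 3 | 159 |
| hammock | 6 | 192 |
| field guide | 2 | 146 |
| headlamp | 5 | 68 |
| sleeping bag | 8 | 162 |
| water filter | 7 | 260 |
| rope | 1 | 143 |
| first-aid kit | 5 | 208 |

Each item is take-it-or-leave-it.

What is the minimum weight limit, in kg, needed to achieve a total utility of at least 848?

Need the lightest bundle worth ≥ 848.
solar charger + rain jacket + field guide + water filter + rope: 878 utility at 17 kg.
No combination under 17 kg hits 848.

17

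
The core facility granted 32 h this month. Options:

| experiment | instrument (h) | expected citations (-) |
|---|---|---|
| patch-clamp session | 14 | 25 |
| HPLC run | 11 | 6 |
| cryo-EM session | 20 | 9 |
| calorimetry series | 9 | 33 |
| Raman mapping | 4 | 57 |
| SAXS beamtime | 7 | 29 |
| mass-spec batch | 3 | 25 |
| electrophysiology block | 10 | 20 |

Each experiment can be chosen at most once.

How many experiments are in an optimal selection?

4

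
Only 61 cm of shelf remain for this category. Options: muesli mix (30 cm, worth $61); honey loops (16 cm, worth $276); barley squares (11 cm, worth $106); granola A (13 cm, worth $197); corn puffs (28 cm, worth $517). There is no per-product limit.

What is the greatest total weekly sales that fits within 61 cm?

1069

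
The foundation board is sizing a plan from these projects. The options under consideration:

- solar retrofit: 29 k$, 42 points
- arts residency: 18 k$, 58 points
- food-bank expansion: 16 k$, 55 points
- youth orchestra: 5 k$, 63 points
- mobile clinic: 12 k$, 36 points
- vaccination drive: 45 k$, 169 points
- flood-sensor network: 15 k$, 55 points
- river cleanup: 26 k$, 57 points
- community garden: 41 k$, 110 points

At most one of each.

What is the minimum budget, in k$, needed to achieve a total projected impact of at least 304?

77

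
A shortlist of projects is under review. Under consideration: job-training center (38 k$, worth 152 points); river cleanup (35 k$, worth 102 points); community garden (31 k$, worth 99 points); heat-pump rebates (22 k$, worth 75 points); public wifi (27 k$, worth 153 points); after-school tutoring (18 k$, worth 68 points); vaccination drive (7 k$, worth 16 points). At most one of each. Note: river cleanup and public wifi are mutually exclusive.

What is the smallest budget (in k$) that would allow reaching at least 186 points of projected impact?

45

Look for the lowest-budget combination reaching 186.
public wifi + after-school tutoring reaches 221 using 45 k$.
Any bundle with less than 45 k$ falls short of 186.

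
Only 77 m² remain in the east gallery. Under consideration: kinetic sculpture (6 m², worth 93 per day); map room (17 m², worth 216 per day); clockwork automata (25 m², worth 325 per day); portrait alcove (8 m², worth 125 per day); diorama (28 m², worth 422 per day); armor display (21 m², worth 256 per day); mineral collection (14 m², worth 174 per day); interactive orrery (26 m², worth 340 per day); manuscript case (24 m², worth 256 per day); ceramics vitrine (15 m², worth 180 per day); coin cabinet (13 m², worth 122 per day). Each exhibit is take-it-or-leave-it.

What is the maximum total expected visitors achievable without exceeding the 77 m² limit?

Ranking by ratio (expected visitors/m²): portrait alcove 15.62, kinetic sculpture 15.50, diorama 15.07.
Taking the top-ratio exhibits first gives kinetic sculpture + portrait alcove + diorama + interactive orrery for 980 (68 m²).
Dropping portrait alcove frees 8 m²; slotting in map room (17 m²) lifts the total to 1071 at 77 m².

1071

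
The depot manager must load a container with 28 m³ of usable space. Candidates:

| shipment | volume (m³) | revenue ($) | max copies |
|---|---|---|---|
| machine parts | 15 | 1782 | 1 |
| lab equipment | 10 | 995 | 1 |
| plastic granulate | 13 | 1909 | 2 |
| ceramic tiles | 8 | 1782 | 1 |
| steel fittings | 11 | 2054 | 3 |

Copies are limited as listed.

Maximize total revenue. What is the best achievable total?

4108

Density check — ceramic tiles 222.75, steel fittings 186.73, plastic granulate 146.85 are the best per m³.
A density-first pass picks ceramic tiles + steel fittings — 3836 at 19 m³.
Dropping ceramic tiles frees 8 m³; slotting in steel fittings (11 m³) lifts the total to 4108 at 22 m³.
Nothing else within 28 m³ beats 4108.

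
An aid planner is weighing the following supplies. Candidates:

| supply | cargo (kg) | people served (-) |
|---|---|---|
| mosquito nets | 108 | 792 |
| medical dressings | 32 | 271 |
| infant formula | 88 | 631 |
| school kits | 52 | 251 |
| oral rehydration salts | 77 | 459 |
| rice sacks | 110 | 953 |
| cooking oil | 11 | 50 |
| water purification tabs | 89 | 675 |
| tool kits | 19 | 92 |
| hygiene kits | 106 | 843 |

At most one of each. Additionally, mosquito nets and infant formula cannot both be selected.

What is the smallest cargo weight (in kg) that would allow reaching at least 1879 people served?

231

Look for the lowest-cargo combination reaching 1879.
medical dressings + rice sacks + water purification tabs: 1899 people served at 231 kg.
Any bundle with less than 231 kg falls short of 1879.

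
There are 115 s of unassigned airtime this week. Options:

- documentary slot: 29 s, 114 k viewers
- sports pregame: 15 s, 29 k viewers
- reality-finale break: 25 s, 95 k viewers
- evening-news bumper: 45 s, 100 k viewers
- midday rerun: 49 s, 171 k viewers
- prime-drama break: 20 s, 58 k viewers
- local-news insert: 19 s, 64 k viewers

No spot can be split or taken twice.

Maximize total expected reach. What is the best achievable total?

388

Density check — documentary slot 3.93, reality-finale break 3.80, midday rerun 3.49, local-news insert 3.37 are the best per s.
Filling by ratio: documentary slot + reality-finale break + midday rerun for 380, with 12 s left unused.
The 29 s tied up in documentary slot is better spent on prime-drama break + local-news insert — total rises to 388 (113 s).
Every other selection either busts 115 s or fails to beat 388.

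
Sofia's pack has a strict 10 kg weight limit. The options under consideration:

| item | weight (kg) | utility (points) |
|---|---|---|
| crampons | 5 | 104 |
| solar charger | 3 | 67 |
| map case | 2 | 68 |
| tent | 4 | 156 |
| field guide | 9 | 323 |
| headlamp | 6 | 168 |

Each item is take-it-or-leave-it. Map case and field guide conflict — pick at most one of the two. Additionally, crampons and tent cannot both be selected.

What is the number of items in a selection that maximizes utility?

2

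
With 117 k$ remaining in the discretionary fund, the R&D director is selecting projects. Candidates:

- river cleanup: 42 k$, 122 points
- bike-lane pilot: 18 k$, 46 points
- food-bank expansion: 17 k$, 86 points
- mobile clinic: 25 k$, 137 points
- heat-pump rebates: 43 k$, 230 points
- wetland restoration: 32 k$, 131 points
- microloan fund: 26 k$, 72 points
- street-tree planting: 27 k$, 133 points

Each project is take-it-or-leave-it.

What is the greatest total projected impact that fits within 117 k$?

Ranking by ratio (projected impact/k$): mobile clinic 5.48, heat-pump rebates 5.35, food-bank expansion 5.06, street-tree planting 4.93.
The ratio ordering already packs tightly: food-bank expansion + mobile clinic + heat-pump rebates + street-tree planting, 112 k$, 586.
Next best is food-bank expansion + mobile clinic + heat-pump rebates + wetland restoration at 584 (117 k$) — short by 2.

586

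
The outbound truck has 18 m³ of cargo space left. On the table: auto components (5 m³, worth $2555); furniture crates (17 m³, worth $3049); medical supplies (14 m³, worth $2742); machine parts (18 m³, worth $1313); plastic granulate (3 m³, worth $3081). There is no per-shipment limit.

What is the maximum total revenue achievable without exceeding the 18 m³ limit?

Taking 6×plastic granulate: 18 m³ used, 18486 in revenue.

18486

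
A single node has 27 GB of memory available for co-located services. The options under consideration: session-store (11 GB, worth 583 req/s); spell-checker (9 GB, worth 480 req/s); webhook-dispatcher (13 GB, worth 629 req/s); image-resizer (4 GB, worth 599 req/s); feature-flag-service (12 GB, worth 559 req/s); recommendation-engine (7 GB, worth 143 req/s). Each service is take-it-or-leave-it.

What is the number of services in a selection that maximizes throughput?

3

Best achievable throughput is 1741.
session-store + image-resizer + feature-flag-service hits 1741 at 27 GB.
Every optimal selection uses 3 services.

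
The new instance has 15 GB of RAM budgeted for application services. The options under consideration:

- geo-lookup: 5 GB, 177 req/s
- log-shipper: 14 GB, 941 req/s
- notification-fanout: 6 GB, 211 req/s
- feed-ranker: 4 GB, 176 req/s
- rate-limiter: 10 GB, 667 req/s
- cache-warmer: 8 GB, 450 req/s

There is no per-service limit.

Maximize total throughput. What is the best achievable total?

Ranking by ratio (throughput/GB): log-shipper 67.21, rate-limiter 66.70, cache-warmer 56.25.
Log-shipper uses 14 of the 15 GB and totals 941.

941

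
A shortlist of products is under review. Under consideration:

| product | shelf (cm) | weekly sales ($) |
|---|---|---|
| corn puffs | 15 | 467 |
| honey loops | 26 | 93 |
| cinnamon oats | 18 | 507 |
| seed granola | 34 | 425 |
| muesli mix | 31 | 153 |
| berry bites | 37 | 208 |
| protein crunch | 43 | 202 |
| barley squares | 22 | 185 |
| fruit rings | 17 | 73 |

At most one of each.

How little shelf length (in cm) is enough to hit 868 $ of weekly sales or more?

33

Look for the lowest-shelf combination reaching 868.
corn puffs + cinnamon oats reaches 974 using 33 cm.
Any bundle with less than 33 cm falls short of 868.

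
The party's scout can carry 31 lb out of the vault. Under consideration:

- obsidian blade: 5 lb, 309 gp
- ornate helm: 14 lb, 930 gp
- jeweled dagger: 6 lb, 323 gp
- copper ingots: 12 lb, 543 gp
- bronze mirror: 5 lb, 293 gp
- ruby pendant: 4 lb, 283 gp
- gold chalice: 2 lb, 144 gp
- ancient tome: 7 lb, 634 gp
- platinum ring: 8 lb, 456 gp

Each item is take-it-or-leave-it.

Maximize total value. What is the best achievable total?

2170

Filling by ratio: ornate helm + ruby pendant + gold chalice + ancient tome for 1991, with 4 lb left unused.
The 2 lb tied up in gold chalice is better spent on jeweled dagger — total rises to 2170 (31 lb).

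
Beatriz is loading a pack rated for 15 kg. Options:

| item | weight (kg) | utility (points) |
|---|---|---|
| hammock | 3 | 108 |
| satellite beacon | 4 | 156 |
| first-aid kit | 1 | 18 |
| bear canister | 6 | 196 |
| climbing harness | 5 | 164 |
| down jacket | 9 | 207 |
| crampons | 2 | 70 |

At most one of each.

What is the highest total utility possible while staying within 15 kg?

530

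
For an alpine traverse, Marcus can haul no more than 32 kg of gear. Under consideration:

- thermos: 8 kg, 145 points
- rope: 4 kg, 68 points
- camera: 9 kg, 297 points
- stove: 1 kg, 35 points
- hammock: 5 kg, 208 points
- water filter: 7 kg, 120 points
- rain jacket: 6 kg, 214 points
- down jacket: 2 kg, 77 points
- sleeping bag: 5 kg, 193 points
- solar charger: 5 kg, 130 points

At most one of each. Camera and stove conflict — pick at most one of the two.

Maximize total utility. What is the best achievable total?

1119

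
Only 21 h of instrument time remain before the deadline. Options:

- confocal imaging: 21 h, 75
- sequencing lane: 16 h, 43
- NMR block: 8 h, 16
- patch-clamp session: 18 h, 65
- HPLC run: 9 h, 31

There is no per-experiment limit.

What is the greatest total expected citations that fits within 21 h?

Density check — patch-clamp session 3.61, confocal imaging 3.57, HPLC run 3.44 are the best per h.
Filling by ratio: patch-clamp session for 65, with 3 h left unused.
Replace patch-clamp session with confocal imaging: the trade gains 10 net, giving 75 at 21 h.

75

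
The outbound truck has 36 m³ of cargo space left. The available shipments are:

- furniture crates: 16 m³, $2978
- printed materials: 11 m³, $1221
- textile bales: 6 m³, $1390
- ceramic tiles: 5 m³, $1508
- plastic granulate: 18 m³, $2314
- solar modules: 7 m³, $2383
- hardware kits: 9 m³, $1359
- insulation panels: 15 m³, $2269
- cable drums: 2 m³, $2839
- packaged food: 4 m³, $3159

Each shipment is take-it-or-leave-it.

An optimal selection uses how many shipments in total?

5

Best achievable revenue is 12867.
For example furniture crates + ceramic tiles + solar modules + cable drums + packaged food achieves it, using 34 m³.
All optima have 5 shipments.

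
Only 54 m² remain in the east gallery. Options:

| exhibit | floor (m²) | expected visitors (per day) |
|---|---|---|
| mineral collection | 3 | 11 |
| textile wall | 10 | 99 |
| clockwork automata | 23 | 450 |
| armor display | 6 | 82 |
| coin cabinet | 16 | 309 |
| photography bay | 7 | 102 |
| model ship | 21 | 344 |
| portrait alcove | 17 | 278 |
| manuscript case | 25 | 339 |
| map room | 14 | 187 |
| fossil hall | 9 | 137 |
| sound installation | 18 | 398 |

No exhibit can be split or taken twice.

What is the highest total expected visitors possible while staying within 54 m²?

1032

By expected visitors per m²: sound installation 22.11, clockwork automata 19.57, coin cabinet 19.31 lead.
Greedy by ratio would take mineral collection + clockwork automata + fossil hall + sound installation: 53 m² used, total 996.
The 12 m² tied up in mineral collection and fossil hall is better spent on armor display + photography bay — total rises to 1032 (54 m²).
That's the maximum — no swap from here does better than 1032.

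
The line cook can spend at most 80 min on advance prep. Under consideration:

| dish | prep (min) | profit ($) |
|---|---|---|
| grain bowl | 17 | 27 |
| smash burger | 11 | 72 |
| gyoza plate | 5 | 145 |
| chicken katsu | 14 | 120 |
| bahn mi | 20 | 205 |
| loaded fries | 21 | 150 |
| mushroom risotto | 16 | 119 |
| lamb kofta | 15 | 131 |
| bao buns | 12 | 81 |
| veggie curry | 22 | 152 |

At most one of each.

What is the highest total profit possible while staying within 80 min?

754

By profit per min: gyoza plate 29.00, bahn mi 10.25, lamb kofta 8.73, chicken katsu 8.57 lead.
Filling by ratio: gyoza plate + chicken katsu + bahn mi + mushroom risotto + lamb kofta for 720, with 10 min left unused.
Dropping mushroom risotto frees 16 min; slotting in smash burger + bao buns (23 min) lifts the total to 754 at 77 min.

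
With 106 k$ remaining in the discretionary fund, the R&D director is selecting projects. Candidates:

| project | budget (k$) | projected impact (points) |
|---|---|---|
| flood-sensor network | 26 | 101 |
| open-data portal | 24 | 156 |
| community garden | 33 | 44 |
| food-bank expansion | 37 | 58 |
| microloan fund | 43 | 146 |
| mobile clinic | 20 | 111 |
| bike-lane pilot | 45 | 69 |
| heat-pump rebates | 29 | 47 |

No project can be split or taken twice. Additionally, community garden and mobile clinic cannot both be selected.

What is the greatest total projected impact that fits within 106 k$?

415

Flood-sensor network + open-data portal + mobile clinic + heat-pump rebates uses 99 of the 106 k$ and totals 415.
No other feasible combination exceeds 415.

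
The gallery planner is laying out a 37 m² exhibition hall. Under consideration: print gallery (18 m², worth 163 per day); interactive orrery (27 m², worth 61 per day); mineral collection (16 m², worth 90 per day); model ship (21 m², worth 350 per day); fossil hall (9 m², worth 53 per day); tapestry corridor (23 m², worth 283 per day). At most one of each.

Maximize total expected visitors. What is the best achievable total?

440

Ranking by ratio (expected visitors/m²): model ship 16.67, tapestry corridor 12.30, print gallery 9.06, fossil hall 5.89.
Filling by ratio: model ship + fossil hall for 403, with 7 m² left unused.
Replace fossil hall with mineral collection: the trade gains 37 net, giving 440 at 37 m².
Runner-up model ship + fossil hall tops out at 403.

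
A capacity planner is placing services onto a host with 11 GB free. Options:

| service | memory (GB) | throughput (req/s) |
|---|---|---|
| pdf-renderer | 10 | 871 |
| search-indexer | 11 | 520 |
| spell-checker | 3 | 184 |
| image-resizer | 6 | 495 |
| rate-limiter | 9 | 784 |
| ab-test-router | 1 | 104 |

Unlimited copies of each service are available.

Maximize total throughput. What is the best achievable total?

Best packing: 11×ab-test-router — 11 GB, 1144 total.
Every other selection either busts 11 GB or fails to beat 1144.

1144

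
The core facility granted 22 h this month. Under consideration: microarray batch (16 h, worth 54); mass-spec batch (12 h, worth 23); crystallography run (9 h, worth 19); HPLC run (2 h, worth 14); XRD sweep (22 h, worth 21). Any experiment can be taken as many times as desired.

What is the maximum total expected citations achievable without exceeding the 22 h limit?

Best packing: 11×HPLC run — 22 h, 154 total.
Nothing else within 22 h beats 154.

154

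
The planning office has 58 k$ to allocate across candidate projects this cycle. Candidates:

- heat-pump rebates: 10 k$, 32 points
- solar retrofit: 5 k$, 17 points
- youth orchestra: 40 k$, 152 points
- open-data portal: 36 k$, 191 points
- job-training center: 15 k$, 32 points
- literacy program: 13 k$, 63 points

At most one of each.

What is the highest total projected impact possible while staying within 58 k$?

271

Ranking by ratio (projected impact/k$): open-data portal 5.31, literacy program 4.85, youth orchestra 3.80, solar retrofit 3.40.
Best packing: solar retrofit + open-data portal + literacy program — 54 k$, 271 total.
Next best is open-data portal + literacy program at 254 (49 k$) — short by 17.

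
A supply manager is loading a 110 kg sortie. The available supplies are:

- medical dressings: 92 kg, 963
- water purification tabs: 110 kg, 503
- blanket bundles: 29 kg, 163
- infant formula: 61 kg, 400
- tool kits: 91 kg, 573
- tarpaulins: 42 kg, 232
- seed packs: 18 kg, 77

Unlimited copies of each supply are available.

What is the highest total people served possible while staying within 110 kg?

Best packing: medical dressings + seed packs — 110 kg, 1040 total.
No other feasible combination exceeds 1040.

1040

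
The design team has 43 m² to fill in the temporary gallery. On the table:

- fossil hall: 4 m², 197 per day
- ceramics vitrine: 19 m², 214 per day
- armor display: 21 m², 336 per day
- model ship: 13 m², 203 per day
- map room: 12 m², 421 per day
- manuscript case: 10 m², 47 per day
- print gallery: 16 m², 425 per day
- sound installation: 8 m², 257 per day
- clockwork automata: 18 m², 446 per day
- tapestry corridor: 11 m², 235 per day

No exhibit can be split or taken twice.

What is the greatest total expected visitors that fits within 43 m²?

1321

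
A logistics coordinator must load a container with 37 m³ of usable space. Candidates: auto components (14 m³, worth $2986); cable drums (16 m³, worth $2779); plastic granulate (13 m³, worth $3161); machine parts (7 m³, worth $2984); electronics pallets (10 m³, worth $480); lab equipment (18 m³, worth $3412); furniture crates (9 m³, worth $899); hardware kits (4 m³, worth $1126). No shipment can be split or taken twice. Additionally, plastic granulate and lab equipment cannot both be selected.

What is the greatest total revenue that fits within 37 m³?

Density check — machine parts 426.29, hardware kits 281.50, plastic granulate 243.15, auto components 213.29 are the best per m³.
Greedy by ratio would take plastic granulate + machine parts + furniture crates + hardware kits: 33 m³ used, total 8170.
Replace furniture crates and hardware kits with auto components: the trade gains 961 net, giving 9131 at 34 m³.
Next best is cable drums + plastic granulate + machine parts at 8924 (36 m³) — short by 207.

9131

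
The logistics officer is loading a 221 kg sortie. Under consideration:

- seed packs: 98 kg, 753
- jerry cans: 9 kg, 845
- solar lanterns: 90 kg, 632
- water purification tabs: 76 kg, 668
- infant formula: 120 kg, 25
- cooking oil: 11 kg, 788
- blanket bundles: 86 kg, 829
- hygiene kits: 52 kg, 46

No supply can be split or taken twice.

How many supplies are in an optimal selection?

4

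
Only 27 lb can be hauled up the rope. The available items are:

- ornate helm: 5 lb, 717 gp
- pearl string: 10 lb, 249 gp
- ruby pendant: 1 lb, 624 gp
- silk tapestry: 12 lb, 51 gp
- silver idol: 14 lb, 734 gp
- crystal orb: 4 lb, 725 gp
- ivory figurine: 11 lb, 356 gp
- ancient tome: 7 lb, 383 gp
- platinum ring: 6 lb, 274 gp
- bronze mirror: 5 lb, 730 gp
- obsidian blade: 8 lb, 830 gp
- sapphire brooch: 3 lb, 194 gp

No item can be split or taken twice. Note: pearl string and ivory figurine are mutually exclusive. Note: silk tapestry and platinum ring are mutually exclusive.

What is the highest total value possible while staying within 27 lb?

Density check — ruby pendant 624.00, crystal orb 181.25, bronze mirror 146.00 are the best per lb.
Best packing: ornate helm + ruby pendant + crystal orb + bronze mirror + obsidian blade + sapphire brooch — 26 lb, 3820 total.

3820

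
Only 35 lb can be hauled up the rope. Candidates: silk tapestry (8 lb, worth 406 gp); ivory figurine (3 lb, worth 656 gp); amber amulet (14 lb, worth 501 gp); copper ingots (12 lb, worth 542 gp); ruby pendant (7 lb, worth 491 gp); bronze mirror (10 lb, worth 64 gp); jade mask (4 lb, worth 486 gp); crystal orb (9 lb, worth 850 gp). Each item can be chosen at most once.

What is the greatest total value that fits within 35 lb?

A density-first pass picks silk tapestry + ivory figurine + ruby pendant + jade mask + crystal orb — 2889 at 31 lb.
The 8 lb tied up in silk tapestry is better spent on copper ingots — total rises to 3025 (35 lb).
The closest alternative, silk tapestry + ivory figurine + ruby pendant + jade mask + crystal orb, reaches only 2889.

3025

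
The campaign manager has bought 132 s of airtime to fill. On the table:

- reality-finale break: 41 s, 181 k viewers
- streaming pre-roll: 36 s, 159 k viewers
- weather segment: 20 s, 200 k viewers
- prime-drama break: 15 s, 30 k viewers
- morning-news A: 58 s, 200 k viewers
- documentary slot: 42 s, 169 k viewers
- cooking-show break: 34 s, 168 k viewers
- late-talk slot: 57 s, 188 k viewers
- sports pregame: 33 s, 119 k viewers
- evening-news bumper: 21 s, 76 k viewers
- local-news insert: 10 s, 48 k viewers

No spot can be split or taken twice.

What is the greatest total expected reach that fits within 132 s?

708

Density check — weather segment 10.00, cooking-show break 4.94, local-news insert 4.80 are the best per s.
The ratio heuristic lands on streaming pre-roll + weather segment + cooking-show break + evening-news bumper + local-news insert (651) but leaves 11 s idle.
The 31 s tied up in evening-news bumper and local-news insert is better spent on reality-finale break — total rises to 708 (131 s).
No other feasible combination exceeds 708.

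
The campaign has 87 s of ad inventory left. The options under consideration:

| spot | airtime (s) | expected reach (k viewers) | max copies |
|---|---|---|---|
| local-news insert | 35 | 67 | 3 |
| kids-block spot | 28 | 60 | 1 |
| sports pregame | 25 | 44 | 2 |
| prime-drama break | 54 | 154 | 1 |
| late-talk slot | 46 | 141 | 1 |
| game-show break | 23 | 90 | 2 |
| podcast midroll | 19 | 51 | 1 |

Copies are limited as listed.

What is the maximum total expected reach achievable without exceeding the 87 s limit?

247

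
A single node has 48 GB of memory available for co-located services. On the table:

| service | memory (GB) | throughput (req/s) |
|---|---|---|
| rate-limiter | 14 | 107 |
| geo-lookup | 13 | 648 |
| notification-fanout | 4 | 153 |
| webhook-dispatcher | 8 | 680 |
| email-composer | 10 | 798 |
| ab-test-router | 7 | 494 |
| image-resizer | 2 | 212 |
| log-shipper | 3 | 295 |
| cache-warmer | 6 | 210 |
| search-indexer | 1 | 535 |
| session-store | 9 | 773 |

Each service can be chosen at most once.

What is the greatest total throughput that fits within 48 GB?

3997

By throughput per GB: search-indexer 535.00, image-resizer 106.00, log-shipper 98.33 lead.
The ratio heuristic lands on notification-fanout + webhook-dispatcher + email-composer + ab-test-router + image-resizer + log-shipper + search-indexer + session-store (3940) but leaves 4 GB idle.
Replace notification-fanout with cache-warmer: the trade gains 57 net, giving 3997 at 46 GB.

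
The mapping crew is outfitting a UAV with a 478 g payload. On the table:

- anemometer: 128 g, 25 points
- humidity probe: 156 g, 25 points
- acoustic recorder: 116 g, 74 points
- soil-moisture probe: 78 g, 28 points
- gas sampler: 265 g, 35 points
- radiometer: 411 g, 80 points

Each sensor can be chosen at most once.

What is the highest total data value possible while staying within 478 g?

Anemometer + humidity probe + acoustic recorder + soil-moisture probe uses 478 of the 478 g and totals 152.

152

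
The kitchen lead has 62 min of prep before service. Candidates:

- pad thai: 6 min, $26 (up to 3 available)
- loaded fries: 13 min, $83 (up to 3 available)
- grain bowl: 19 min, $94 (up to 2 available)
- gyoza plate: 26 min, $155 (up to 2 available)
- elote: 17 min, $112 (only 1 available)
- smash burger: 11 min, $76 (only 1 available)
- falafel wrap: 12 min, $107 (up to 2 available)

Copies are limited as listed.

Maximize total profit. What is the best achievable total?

Ranking by ratio (profit/min): falafel wrap 8.92, smash burger 6.91, elote 6.59, loaded fries 6.38.
A density-first pass picks pad thai + elote + smash burger + 2×falafel wrap — 428 at 58 min.
The 23 min tied up in pad thai and elote is better spent on 2×loaded fries — total rises to 456 (61 min).

456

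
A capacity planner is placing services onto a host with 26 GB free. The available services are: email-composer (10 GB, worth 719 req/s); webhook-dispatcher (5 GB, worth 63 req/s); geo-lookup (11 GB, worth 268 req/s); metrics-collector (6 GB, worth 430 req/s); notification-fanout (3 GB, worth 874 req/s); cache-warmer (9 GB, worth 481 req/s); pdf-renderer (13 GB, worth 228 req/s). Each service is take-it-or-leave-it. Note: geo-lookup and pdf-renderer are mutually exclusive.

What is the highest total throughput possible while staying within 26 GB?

2086

Ranking by ratio (throughput/GB): notification-fanout 291.33, email-composer 71.90, metrics-collector 71.67.
Best packing: email-composer + webhook-dispatcher + metrics-collector + notification-fanout — 24 GB, 2086 total.
Next best is email-composer + notification-fanout + cache-warmer at 2074 (22 GB) — short by 12.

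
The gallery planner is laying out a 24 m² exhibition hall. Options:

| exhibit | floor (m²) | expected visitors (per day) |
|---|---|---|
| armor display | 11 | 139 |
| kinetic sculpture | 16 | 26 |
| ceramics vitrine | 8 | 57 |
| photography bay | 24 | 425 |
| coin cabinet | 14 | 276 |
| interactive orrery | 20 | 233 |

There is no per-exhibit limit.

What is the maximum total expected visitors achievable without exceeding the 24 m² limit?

425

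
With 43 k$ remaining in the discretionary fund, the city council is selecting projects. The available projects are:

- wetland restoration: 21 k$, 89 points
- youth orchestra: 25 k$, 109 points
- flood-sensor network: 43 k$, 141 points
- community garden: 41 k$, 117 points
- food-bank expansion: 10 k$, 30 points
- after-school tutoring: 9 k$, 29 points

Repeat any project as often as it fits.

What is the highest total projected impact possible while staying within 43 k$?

178

By projected impact per k$: youth orchestra 4.36, wetland restoration 4.24, flood-sensor network 3.28, after-school tutoring 3.22 lead.
Taking the top-ratio projects first gives youth orchestra + 2×after-school tutoring for 167 (43 k$).
The 43 k$ tied up in youth orchestra and 2×after-school tutoring is better spent on 2×wetland restoration — total rises to 178 (42 k$).
Nothing else within 43 k$ beats 178.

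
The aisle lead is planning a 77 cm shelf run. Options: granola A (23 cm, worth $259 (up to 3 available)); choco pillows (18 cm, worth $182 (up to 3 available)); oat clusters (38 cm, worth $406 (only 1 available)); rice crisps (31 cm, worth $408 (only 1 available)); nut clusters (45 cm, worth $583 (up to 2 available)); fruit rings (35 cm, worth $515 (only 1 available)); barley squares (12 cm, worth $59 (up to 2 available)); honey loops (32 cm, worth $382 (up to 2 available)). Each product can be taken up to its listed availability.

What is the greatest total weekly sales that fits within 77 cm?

991

Taking the top-ratio products first gives rice crisps + fruit rings for 923 (66 cm).
Replace fruit rings with nut clusters: the trade gains 68 net, giving 991 at 76 cm.
Nothing else within 77 cm beats 991.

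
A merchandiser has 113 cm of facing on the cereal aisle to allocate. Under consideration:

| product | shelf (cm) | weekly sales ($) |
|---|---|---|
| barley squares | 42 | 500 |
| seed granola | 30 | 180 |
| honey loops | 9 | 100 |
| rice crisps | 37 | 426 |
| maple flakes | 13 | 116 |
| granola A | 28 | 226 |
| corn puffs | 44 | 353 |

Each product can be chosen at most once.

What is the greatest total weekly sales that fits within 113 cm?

By weekly sales per cm: barley squares 11.90, rice crisps 11.51, honey loops 11.11 lead.
Taking the top-ratio products first gives barley squares + honey loops + rice crisps + maple flakes for 1142 (101 cm).
The 22 cm tied up in honey loops and maple flakes is better spent on granola A — total rises to 1152 (107 cm).
Next best is barley squares + honey loops + rice crisps + maple flakes at 1142 (101 cm) — short by 10.

1152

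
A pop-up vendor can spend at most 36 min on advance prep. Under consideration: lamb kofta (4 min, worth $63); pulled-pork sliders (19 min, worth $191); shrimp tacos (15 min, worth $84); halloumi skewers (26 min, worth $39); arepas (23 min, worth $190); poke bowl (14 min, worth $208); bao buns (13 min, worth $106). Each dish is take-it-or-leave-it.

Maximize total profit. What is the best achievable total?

399

Density check — lamb kofta 15.75, poke bowl 14.86, pulled-pork sliders 10.05 are the best per min.
Greedy by ratio would take lamb kofta + poke bowl + bao buns: 31 min used, total 377.
Replace lamb kofta and bao buns with pulled-pork sliders: the trade gains 22 net, giving 399 at 33 min.
The closest alternative, lamb kofta + poke bowl + bao buns, reaches only 377.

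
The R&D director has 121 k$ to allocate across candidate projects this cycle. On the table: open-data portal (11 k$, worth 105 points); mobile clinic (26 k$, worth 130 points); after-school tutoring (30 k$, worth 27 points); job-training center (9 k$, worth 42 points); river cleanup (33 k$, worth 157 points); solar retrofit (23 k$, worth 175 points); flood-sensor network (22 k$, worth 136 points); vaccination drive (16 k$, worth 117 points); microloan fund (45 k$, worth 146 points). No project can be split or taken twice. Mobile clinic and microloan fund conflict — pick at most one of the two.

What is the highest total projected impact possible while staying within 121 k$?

732

A density-first pass picks open-data portal + mobile clinic + job-training center + solar retrofit + flood-sensor network + vaccination drive — 705 at 107 k$.
Dropping mobile clinic frees 26 k$; slotting in river cleanup (33 k$) lifts the total to 732 at 114 k$.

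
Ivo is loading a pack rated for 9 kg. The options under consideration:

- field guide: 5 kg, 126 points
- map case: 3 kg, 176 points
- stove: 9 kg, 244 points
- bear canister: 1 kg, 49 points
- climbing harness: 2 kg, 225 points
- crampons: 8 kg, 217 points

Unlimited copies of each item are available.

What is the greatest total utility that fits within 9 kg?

Density check — climbing harness 112.50, map case 58.67, bear canister 49.00, crampons 27.12 are the best per kg.
Bear canister + 4×climbing harness uses 9 of the 9 kg and totals 949.
Every other selection either busts 9 kg or fails to beat 949.

949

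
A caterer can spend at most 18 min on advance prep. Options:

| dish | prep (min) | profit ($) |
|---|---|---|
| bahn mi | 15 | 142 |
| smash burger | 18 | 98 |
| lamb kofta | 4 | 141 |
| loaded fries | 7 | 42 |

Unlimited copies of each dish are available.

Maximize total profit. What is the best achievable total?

564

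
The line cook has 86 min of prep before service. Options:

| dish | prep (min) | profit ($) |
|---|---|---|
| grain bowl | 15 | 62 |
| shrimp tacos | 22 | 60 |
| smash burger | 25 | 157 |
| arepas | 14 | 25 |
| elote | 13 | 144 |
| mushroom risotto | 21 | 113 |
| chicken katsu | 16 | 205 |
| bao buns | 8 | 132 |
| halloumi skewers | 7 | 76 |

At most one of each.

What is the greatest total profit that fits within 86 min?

776

Grain bowl + smash burger + elote + chicken katsu + bao buns + halloumi skewers uses 84 of the 86 min and totals 776.
Every other selection either busts 86 min or fails to beat 776.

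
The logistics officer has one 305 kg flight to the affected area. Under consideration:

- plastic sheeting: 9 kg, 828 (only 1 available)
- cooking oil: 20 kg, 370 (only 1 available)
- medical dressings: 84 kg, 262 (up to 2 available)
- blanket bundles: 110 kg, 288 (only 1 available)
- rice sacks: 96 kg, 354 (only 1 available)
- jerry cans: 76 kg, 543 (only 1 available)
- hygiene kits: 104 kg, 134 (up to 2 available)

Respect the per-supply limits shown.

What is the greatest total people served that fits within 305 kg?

Density check — plastic sheeting 92.00, cooking oil 18.50, jerry cans 7.14, rice sacks 3.69 are the best per kg.
Plastic sheeting + cooking oil + medical dressings + rice sacks + jerry cans uses 285 of the 305 kg and totals 2357.
No other feasible combination exceeds 2357.

2357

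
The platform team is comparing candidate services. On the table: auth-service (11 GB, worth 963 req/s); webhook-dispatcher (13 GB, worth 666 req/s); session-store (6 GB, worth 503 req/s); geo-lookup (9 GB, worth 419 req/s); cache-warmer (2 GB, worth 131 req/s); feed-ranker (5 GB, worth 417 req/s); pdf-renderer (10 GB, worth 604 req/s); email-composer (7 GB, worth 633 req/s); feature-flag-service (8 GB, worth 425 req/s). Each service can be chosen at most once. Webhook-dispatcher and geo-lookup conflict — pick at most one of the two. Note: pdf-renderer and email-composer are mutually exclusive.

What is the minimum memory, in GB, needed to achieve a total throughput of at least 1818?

22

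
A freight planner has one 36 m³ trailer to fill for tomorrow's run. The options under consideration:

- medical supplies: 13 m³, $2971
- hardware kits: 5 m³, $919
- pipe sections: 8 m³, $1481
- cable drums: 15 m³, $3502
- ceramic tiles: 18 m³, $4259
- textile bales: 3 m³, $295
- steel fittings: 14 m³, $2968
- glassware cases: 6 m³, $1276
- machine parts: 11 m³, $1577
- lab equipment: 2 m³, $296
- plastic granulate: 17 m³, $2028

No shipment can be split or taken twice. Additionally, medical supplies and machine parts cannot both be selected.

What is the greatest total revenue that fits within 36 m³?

8149

Filling by ratio: cable drums + ceramic tiles + lab equipment for 8057, with 1 m³ left unused.
The 17 m³ tied up in cable drums and lab equipment is better spent on medical supplies + hardware kits — total rises to 8149 (36 m³).
That's the maximum — no feasible swap from here does better than 8149.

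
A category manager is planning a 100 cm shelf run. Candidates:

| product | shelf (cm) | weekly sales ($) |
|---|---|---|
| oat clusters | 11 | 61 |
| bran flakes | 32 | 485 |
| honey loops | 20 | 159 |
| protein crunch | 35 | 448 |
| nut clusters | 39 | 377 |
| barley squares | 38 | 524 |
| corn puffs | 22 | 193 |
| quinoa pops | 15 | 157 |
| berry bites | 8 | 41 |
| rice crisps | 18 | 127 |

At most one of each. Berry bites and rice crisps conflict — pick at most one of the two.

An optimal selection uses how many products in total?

The maximum weekly sales within 100 cm is 1243.
For example bran flakes + barley squares + corn puffs + berry bites achieves it, using 100 cm.
Any selection reaching 1243 contains exactly 4 products.

4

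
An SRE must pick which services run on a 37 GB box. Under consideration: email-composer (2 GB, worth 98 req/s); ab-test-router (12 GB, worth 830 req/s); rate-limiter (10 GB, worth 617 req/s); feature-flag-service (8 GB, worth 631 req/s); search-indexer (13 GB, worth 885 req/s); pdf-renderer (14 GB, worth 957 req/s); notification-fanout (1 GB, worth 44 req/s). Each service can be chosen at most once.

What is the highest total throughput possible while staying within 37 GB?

2571

A density-first pass picks email-composer + ab-test-router + feature-flag-service + pdf-renderer + notification-fanout — 2560 at 37 GB.
Dropping ab-test-router and notification-fanout frees 13 GB; slotting in search-indexer (13 GB) lifts the total to 2571 at 37 GB.
An exhaustive check of the 128 subsets confirms 2571.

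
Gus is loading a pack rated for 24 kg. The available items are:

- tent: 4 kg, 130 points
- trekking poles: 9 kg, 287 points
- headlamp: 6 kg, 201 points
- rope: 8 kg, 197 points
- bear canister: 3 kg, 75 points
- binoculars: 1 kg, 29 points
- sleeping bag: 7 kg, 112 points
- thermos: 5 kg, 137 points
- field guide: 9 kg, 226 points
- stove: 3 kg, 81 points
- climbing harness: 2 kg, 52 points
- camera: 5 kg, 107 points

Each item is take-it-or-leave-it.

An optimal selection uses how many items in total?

Optimal total is 755.
tent + trekking poles + headlamp + thermos hits 755 at 24 kg.
Every optimal selection uses 4 items.

4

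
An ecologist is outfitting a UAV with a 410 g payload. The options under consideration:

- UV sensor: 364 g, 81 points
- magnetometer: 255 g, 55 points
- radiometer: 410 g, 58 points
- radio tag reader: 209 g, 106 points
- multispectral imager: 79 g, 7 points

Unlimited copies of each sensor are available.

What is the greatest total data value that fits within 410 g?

120

Ranking by ratio (data value/g): radio tag reader 0.51, UV sensor 0.22, magnetometer 0.22.
Radio tag reader + 2×multispectral imager uses 367 of the 410 g and totals 120.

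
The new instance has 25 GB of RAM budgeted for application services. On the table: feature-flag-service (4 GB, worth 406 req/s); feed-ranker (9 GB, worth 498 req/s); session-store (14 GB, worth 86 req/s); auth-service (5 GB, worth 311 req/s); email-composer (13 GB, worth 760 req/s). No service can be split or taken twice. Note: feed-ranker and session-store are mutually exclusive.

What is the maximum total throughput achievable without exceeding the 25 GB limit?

The ratio ordering already packs tightly: feature-flag-service + auth-service + email-composer, 22 GB, 1477.
Nothing else feasible within 25 GB beats 1477.

1477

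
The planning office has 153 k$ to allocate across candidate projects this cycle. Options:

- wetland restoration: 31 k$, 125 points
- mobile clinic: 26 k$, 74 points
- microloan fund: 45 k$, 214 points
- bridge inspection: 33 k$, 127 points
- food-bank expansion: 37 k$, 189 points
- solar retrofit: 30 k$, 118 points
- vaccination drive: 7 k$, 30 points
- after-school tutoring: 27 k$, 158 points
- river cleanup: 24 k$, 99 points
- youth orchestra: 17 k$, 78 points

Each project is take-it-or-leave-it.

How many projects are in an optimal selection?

5

The maximum projected impact within 153 k$ is 738.
One optimal bundle: microloan fund + food-bank expansion + after-school tutoring + river cleanup + youth orchestra (150 k$).
All optima have 5 projects.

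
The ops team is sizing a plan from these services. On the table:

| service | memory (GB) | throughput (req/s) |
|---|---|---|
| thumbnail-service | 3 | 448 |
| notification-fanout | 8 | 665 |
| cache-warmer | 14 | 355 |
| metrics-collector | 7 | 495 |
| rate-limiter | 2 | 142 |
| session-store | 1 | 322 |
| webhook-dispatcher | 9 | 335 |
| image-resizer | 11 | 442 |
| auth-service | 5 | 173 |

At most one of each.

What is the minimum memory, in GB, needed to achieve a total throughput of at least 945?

9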